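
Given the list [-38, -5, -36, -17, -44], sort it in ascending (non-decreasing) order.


Original list: [-38, -5, -36, -17, -44]
Repeatedly take the smallest remaining element:
  Remaining [-38, -5, -36, -17, -44] -> smallest is -44
  Remaining [-38, -5, -36, -17] -> smallest is -38
  Remaining [-5, -36, -17] -> smallest is -36
  Remaining [-5, -17] -> smallest is -17
  Remaining [-5] -> smallest is -5
Collecting the picks in order gives the sorted list.
Final answer: [-44, -38, -36, -17, -5]


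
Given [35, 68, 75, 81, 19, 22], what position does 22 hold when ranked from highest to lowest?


Sort descending: [81, 75, 68, 35, 22, 19]
Find 22 in the sorted list.
22 is at position 5.
Final answer: 5


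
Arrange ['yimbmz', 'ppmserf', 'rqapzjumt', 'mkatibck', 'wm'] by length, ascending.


Compute lengths:
  'yimbmz' has length 6
  'ppmserf' has length 7
  'rqapzjumt' has length 9
  'mkatibck' has length 8
  'wm' has length 2
Lengths in increasing order: 2 < 6 < 7 < 8 < 9
Listing the words in that order gives the answer.
Final answer: ['wm', 'yimbmz', 'ppmserf', 'mkatibck', 'rqapzjumt']


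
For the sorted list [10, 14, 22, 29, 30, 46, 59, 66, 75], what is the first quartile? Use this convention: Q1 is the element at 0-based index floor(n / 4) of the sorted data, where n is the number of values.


The list has n = 9 elements.
Q1 index = floor(9 / 4) = floor(2.25) = 2
Counting from index 0 in the sorted data, the element at index 2 is 22.
Final answer: 22


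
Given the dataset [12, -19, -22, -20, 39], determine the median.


First, sort the list: [-22, -20, -19, 12, 39]
The list has 5 elements (odd count).
The middle index is 2 (0-based), and the element there is -19.
Final answer: -19


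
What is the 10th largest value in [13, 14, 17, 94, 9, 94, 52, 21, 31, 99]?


Sort descending: [99, 94, 94, 52, 31, 21, 17, 14, 13, 9]
The 10th element (1-indexed) is at index 9.
Value = 9
Final answer: 9


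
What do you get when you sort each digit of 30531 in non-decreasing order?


The number 30531 has digits: 3, 0, 5, 3, 1
Sorted: 0, 1, 3, 3, 5
Joining the sorted digits gives the result.
Final answer: 01335


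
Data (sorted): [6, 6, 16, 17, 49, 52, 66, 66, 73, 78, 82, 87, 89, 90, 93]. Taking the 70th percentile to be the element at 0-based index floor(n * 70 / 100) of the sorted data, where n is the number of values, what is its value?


The dataset has n = 15 elements.
Index = floor(15 * 70 / 100) = floor(1050 / 100) = floor(10.5) = 10
Counting from index 0 in the sorted data, the element at index 10 is 82.
Final answer: 82


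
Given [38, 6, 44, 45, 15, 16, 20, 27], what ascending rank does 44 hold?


Sort ascending: [6, 15, 16, 20, 27, 38, 44, 45]
Find 44 in the sorted list.
44 is at position 7 (1-indexed).
Final answer: 7


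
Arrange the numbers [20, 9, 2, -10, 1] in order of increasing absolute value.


Compute absolute values:
  |20| = 20
  |9| = 9
  |2| = 2
  |-10| = 10
  |1| = 1
Absolute values in increasing order: 1 < 2 < 9 < 10 < 20
Listing the original numbers in that order gives the answer.
Final answer: [1, 2, 9, -10, 20]


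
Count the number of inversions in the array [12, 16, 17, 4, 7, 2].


For each element, count the later elements that are smaller than it:
  12 (index 0): smaller elements after it = [4, 7, 2] -> 3
  16 (index 1): smaller elements after it = [4, 7, 2] -> 3
  17 (index 2): smaller elements after it = [4, 7, 2] -> 3
  4 (index 3): smaller elements after it = [2] -> 1
  7 (index 4): smaller elements after it = [2] -> 1
Total inversions = 3 + 3 + 3 + 1 + 1 = 11
Final answer: 11


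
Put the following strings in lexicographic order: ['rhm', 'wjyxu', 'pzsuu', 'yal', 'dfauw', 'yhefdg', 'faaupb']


Compare strings character by character (the first differing letter decides):
  'dfauw' < 'faaupb' since 'd' < 'f' at position 1
  'faaupb' < 'pzsuu' since 'f' < 'p' at position 1
  'pzsuu' < 'rhm' since 'p' < 'r' at position 1
  'rhm' < 'wjyxu' since 'r' < 'w' at position 1
  'wjyxu' < 'yal' since 'w' < 'y' at position 1
  'yal' < 'yhefdg' since 'a' < 'h' at position 2
Chaining these comparisons gives the alphabetical order.
Final answer: ['dfauw', 'faaupb', 'pzsuu', 'rhm', 'wjyxu', 'yal', 'yhefdg']


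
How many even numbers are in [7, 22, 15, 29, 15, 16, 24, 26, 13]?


Check each element:
  7 is odd
  22 is even
  15 is odd
  29 is odd
  15 is odd
  16 is even
  24 is even
  26 is even
  13 is odd
Evens: [22, 16, 24, 26]
Count of evens = 4
Final answer: 4


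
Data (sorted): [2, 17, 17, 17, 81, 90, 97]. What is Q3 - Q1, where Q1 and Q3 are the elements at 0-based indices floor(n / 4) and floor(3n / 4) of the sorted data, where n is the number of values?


The data has n = 7 elements.
Q1 index = floor(7 / 4) = floor(1.75) = 1; Q3 index = floor(3 * 7 / 4) = floor(5.25) = 5
Q1 = element at index 1 = 17
Q3 = element at index 5 = 90
IQR = 90 - 17 = 73
Final answer: 73


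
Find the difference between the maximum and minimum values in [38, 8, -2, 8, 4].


Maximum value: 38
Minimum value: -2
Range = 38 - (-2) = 40
Final answer: 40


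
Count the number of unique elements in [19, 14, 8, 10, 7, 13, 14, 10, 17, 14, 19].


List all unique values:
Distinct values: [7, 8, 10, 13, 14, 17, 19]
Count = 7
Final answer: 7


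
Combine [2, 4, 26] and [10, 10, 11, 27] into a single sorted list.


List A: [2, 4, 26]
List B: [10, 10, 11, 27]
Repeatedly compare the front elements and take the smaller:
  2 vs 10 -> take 2
  4 vs 10 -> take 4
  26 vs 10 -> take 10
  26 vs 10 -> take 10
  26 vs 11 -> take 11
  26 vs 27 -> take 26
  A is exhausted; append the rest of B: [27]
Final answer: [2, 4, 10, 10, 11, 26, 27]


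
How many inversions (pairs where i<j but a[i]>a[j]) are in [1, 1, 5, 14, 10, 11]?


For each element, count the later elements that are smaller than it:
  1 (index 0): smaller elements after it = [] -> 0
  1 (index 1): smaller elements after it = [] -> 0
  5 (index 2): smaller elements after it = [] -> 0
  14 (index 3): smaller elements after it = [10, 11] -> 2
  10 (index 4): smaller elements after it = [] -> 0
Total inversions = 0 + 0 + 0 + 2 + 0 = 2
Final answer: 2


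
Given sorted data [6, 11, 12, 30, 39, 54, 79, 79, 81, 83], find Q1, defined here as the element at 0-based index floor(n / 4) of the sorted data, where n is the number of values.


The list has n = 10 elements.
Q1 index = floor(10 / 4) = floor(2.5) = 2
Counting from index 0 in the sorted data, the element at index 2 is 12.
Final answer: 12


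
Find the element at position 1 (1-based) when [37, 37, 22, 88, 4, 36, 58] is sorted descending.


Sort descending: [88, 58, 37, 37, 36, 22, 4]
The 1st element (1-indexed) is at index 0.
Value = 88
Final answer: 88


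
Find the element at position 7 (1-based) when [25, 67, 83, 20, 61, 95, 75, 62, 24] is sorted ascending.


Sort ascending: [20, 24, 25, 61, 62, 67, 75, 83, 95]
The 7th element (1-indexed) is at index 6.
Value = 75
Final answer: 75


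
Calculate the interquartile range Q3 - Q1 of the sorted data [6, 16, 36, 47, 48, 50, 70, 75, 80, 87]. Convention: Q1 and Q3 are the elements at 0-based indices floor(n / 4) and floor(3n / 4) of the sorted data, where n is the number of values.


The data has n = 10 elements.
Q1 index = floor(10 / 4) = floor(2.5) = 2; Q3 index = floor(3 * 10 / 4) = floor(7.5) = 7
Q1 = element at index 2 = 36
Q3 = element at index 7 = 75
IQR = 75 - 36 = 39
Final answer: 39


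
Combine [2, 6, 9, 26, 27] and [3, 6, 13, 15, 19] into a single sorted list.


List A: [2, 6, 9, 26, 27]
List B: [3, 6, 13, 15, 19]
Repeatedly compare the front elements and take the smaller:
  2 vs 3 -> take 2
  6 vs 3 -> take 3
  6 vs 6 -> take 6
  9 vs 6 -> take 6
  9 vs 13 -> take 9
  26 vs 13 -> take 13
  26 vs 15 -> take 15
  26 vs 19 -> take 19
  B is exhausted; append the rest of A: [26, 27]
Final answer: [2, 3, 6, 6, 9, 13, 15, 19, 26, 27]


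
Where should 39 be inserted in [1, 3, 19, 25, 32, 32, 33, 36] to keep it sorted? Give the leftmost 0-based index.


List is sorted: [1, 3, 19, 25, 32, 32, 33, 36]
We need the leftmost position where 39 can be inserted, i.e. the first index whose element is >= 39 (or the end of the list if none is).
Binary search with low=0, high=8 (0-based indices):
  low=0, high=8, mid=4: a[4]=32 < 39, so low = 5
  low=5, high=8, mid=6: a[6]=33 < 39, so low = 7
  low=7, high=8, mid=7: a[7]=36 < 39, so low = 8
Now low = high = 8, so the insertion index is 8.
Final answer: 8


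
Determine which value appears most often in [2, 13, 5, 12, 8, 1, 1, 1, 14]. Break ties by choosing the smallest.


Count the frequency of each value:
  1 appears 3 time(s)
  2 appears 1 time(s)
  5 appears 1 time(s)
  8 appears 1 time(s)
  12 appears 1 time(s)
  13 appears 1 time(s)
  14 appears 1 time(s)
Maximum frequency is 3.
Only 1 reaches that frequency, so it is the mode.
Final answer: 1


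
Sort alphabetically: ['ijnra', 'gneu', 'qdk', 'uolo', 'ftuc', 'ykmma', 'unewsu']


Compare strings character by character (the first differing letter decides):
  'ftuc' < 'gneu' since 'f' < 'g' at position 1
  'gneu' < 'ijnra' since 'g' < 'i' at position 1
  'ijnra' < 'qdk' since 'i' < 'q' at position 1
  'qdk' < 'unewsu' since 'q' < 'u' at position 1
  'unewsu' < 'uolo' since 'n' < 'o' at position 2
  'uolo' < 'ykmma' since 'u' < 'y' at position 1
Chaining these comparisons gives the alphabetical order.
Final answer: ['ftuc', 'gneu', 'ijnra', 'qdk', 'unewsu', 'uolo', 'ykmma']


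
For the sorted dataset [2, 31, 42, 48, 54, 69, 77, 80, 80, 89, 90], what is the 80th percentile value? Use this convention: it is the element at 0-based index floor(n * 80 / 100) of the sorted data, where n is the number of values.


The dataset has n = 11 elements.
Index = floor(11 * 80 / 100) = floor(880 / 100) = floor(8.8) = 8
Counting from index 0 in the sorted data, the element at index 8 is 80.
Final answer: 80


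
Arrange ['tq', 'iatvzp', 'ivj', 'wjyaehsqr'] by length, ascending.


Compute lengths:
  'tq' has length 2
  'iatvzp' has length 6
  'ivj' has length 3
  'wjyaehsqr' has length 9
Lengths in increasing order: 2 < 3 < 6 < 9
Listing the words in that order gives the answer.
Final answer: ['tq', 'ivj', 'iatvzp', 'wjyaehsqr']


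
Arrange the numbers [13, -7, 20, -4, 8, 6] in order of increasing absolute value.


Compute absolute values:
  |13| = 13
  |-7| = 7
  |20| = 20
  |-4| = 4
  |8| = 8
  |6| = 6
Absolute values in increasing order: 4 < 6 < 7 < 8 < 13 < 20
Listing the original numbers in that order gives the answer.
Final answer: [-4, 6, -7, 8, 13, 20]


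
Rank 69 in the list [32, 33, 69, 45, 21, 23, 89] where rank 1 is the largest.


Sort descending: [89, 69, 45, 33, 32, 23, 21]
Find 69 in the sorted list.
69 is at position 2.
Final answer: 2


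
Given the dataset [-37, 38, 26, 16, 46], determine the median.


First, sort the list: [-37, 16, 26, 38, 46]
The list has 5 elements (odd count).
The middle index is 2 (0-based), and the element there is 26.
Final answer: 26


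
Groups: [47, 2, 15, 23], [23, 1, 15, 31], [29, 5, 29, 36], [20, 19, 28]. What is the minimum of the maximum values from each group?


Find max of each group:
  Group 1: [47, 2, 15, 23] -> max = 47
  Group 2: [23, 1, 15, 31] -> max = 31
  Group 3: [29, 5, 29, 36] -> max = 36
  Group 4: [20, 19, 28] -> max = 28
Maxes: [47, 31, 36, 28]
Minimum of maxes = 28
Final answer: 28


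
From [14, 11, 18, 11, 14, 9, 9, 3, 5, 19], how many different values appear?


List all unique values:
Distinct values: [3, 5, 9, 11, 14, 18, 19]
Count = 7
Final answer: 7


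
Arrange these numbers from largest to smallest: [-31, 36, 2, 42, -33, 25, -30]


Original list: [-31, 36, 2, 42, -33, 25, -30]
Repeatedly take the largest remaining element:
  Remaining [-31, 36, 2, 42, -33, 25, -30] -> largest is 42
  Remaining [-31, 36, 2, -33, 25, -30] -> largest is 36
  Remaining [-31, 2, -33, 25, -30] -> largest is 25
  Remaining [-31, 2, -33, -30] -> largest is 2
  Remaining [-31, -33, -30] -> largest is -30
  Remaining [-31, -33] -> largest is -31
  Remaining [-33] -> largest is -33
Collecting the picks in order gives the descending list.
Final answer: [42, 36, 25, 2, -30, -31, -33]


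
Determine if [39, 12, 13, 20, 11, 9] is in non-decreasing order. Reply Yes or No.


Check consecutive pairs:
  39 <= 12? False
  12 <= 13? True
  13 <= 20? True
  20 <= 11? False
  11 <= 9? False
3 consecutive pair(s) are out of order, so the list is not sorted.
Final answer: No


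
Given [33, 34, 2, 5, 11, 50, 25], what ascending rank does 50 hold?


Sort ascending: [2, 5, 11, 25, 33, 34, 50]
Find 50 in the sorted list.
50 is at position 7 (1-indexed).
Final answer: 7


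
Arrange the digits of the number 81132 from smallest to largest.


The number 81132 has digits: 8, 1, 1, 3, 2
Sorted: 1, 1, 2, 3, 8
Joining the sorted digits gives the result.
Final answer: 11238


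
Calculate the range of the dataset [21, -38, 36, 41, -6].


Maximum value: 41
Minimum value: -38
Range = 41 - (-38) = 79
Final answer: 79


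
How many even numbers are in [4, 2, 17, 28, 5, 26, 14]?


Check each element:
  4 is even
  2 is even
  17 is odd
  28 is even
  5 is odd
  26 is even
  14 is even
Evens: [4, 2, 28, 26, 14]
Count of evens = 5
Final answer: 5


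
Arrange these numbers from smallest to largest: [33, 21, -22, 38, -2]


Original list: [33, 21, -22, 38, -2]
Repeatedly take the smallest remaining element:
  Remaining [33, 21, -22, 38, -2] -> smallest is -22
  Remaining [33, 21, 38, -2] -> smallest is -2
  Remaining [33, 21, 38] -> smallest is 21
  Remaining [33, 38] -> smallest is 33
  Remaining [38] -> smallest is 38
Collecting the picks in order gives the sorted list.
Final answer: [-22, -2, 21, 33, 38]


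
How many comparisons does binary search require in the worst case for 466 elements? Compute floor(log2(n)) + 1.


Binary search halves the search space each step.
Maximum comparisons = floor(log2(466)) + 1
log2(466) = 8.8642
floor(log2(466)) = 8, so 8 + 1 = 9
Final answer: 9


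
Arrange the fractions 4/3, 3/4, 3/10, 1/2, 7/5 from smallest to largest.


Convert to decimal for comparison:
  4/3 = 1.3333
  3/4 = 0.75
  3/10 = 0.3
  1/2 = 0.5
  7/5 = 1.4
Decimals in increasing order: 0.3 < 0.5 < 0.75 < 1.3333 < 1.4
Writing each back as its fraction gives the sorted order.
Final answer: 3/10, 1/2, 3/4, 4/3, 7/5


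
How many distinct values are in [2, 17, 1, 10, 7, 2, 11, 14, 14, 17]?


List all unique values:
Distinct values: [1, 2, 7, 10, 11, 14, 17]
Count = 7
Final answer: 7


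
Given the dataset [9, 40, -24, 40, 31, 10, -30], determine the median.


First, sort the list: [-30, -24, 9, 10, 31, 40, 40]
The list has 7 elements (odd count).
The middle index is 3 (0-based), and the element there is 10.
Final answer: 10


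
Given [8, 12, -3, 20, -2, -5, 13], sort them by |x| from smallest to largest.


Compute absolute values:
  |8| = 8
  |12| = 12
  |-3| = 3
  |20| = 20
  |-2| = 2
  |-5| = 5
  |13| = 13
Absolute values in increasing order: 2 < 3 < 5 < 8 < 12 < 13 < 20
Listing the original numbers in that order gives the answer.
Final answer: [-2, -3, -5, 8, 12, 13, 20]


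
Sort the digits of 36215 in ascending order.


The number 36215 has digits: 3, 6, 2, 1, 5
Sorted: 1, 2, 3, 5, 6
Joining the sorted digits gives the result.
Final answer: 12356


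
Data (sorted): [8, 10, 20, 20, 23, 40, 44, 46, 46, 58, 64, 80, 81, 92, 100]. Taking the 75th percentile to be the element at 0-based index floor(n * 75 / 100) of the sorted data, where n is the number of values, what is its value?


The dataset has n = 15 elements.
Index = floor(15 * 75 / 100) = floor(1125 / 100) = floor(11.25) = 11
Counting from index 0 in the sorted data, the element at index 11 is 80.
Final answer: 80


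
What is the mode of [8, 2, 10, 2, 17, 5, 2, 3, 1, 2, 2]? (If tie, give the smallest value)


Count the frequency of each value:
  1 appears 1 time(s)
  2 appears 5 time(s)
  3 appears 1 time(s)
  5 appears 1 time(s)
  8 appears 1 time(s)
  10 appears 1 time(s)
  17 appears 1 time(s)
Maximum frequency is 5.
Only 2 reaches that frequency, so it is the mode.
Final answer: 2


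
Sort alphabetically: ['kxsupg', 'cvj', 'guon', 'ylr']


Compare strings character by character (the first differing letter decides):
  'cvj' < 'guon' since 'c' < 'g' at position 1
  'guon' < 'kxsupg' since 'g' < 'k' at position 1
  'kxsupg' < 'ylr' since 'k' < 'y' at position 1
Chaining these comparisons gives the alphabetical order.
Final answer: ['cvj', 'guon', 'kxsupg', 'ylr']


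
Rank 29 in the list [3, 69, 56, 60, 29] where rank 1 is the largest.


Sort descending: [69, 60, 56, 29, 3]
Find 29 in the sorted list.
29 is at position 4.
Final answer: 4


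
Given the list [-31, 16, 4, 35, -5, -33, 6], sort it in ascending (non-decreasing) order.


Original list: [-31, 16, 4, 35, -5, -33, 6]
Repeatedly take the smallest remaining element:
  Remaining [-31, 16, 4, 35, -5, -33, 6] -> smallest is -33
  Remaining [-31, 16, 4, 35, -5, 6] -> smallest is -31
  Remaining [16, 4, 35, -5, 6] -> smallest is -5
  Remaining [16, 4, 35, 6] -> smallest is 4
  Remaining [16, 35, 6] -> smallest is 6
  Remaining [16, 35] -> smallest is 16
  Remaining [35] -> smallest is 35
Collecting the picks in order gives the sorted list.
Final answer: [-33, -31, -5, 4, 6, 16, 35]


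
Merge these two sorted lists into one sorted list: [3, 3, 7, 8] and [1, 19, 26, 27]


List A: [3, 3, 7, 8]
List B: [1, 19, 26, 27]
Repeatedly compare the front elements and take the smaller:
  3 vs 1 -> take 1
  3 vs 19 -> take 3
  3 vs 19 -> take 3
  7 vs 19 -> take 7
  8 vs 19 -> take 8
  A is exhausted; append the rest of B: [19, 26, 27]
Final answer: [1, 3, 3, 7, 8, 19, 26, 27]


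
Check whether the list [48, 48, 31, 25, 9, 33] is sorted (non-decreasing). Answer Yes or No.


Check consecutive pairs:
  48 <= 48? True
  48 <= 31? False
  31 <= 25? False
  25 <= 9? False
  9 <= 33? True
3 consecutive pair(s) are out of order, so the list is not sorted.
Final answer: No


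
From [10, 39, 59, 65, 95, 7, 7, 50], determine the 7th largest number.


Sort descending: [95, 65, 59, 50, 39, 10, 7, 7]
The 7th element (1-indexed) is at index 6.
Value = 7
Final answer: 7


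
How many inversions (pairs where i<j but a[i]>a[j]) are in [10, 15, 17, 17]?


For each element, count the later elements that are smaller than it:
  10 (index 0): smaller elements after it = [] -> 0
  15 (index 1): smaller elements after it = [] -> 0
  17 (index 2): smaller elements after it = [] -> 0
Total inversions = 0 + 0 + 0 = 0
Final answer: 0


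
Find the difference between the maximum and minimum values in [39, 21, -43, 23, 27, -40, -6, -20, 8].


Maximum value: 39
Minimum value: -43
Range = 39 - (-43) = 82
Final answer: 82


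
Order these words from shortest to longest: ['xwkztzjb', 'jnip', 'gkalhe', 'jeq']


Compute lengths:
  'xwkztzjb' has length 8
  'jnip' has length 4
  'gkalhe' has length 6
  'jeq' has length 3
Lengths in increasing order: 3 < 4 < 6 < 8
Listing the words in that order gives the answer.
Final answer: ['jeq', 'jnip', 'gkalhe', 'xwkztzjb']


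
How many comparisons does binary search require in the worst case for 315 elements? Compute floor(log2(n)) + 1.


Binary search halves the search space each step.
Maximum comparisons = floor(log2(315)) + 1
log2(315) = 8.2992
floor(log2(315)) = 8, so 8 + 1 = 9
Final answer: 9


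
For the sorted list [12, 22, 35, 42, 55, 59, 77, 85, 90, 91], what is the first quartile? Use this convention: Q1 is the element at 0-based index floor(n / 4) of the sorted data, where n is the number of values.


The list has n = 10 elements.
Q1 index = floor(10 / 4) = floor(2.5) = 2
Counting from index 0 in the sorted data, the element at index 2 is 35.
Final answer: 35


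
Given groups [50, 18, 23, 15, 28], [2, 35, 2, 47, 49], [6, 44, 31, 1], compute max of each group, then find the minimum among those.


Find max of each group:
  Group 1: [50, 18, 23, 15, 28] -> max = 50
  Group 2: [2, 35, 2, 47, 49] -> max = 49
  Group 3: [6, 44, 31, 1] -> max = 44
Maxes: [50, 49, 44]
Minimum of maxes = 44
Final answer: 44


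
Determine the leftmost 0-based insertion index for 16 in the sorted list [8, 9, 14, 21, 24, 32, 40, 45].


List is sorted: [8, 9, 14, 21, 24, 32, 40, 45]
We need the leftmost position where 16 can be inserted, i.e. the first index whose element is >= 16 (or the end of the list if none is).
Binary search with low=0, high=8 (0-based indices):
  low=0, high=8, mid=4: a[4]=24 >= 16, so high = 4
  low=0, high=4, mid=2: a[2]=14 < 16, so low = 3
  low=3, high=4, mid=3: a[3]=21 >= 16, so high = 3
Now low = high = 3, so the insertion index is 3.
Final answer: 3


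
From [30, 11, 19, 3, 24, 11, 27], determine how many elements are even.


Check each element:
  30 is even
  11 is odd
  19 is odd
  3 is odd
  24 is even
  11 is odd
  27 is odd
Evens: [30, 24]
Count of evens = 2
Final answer: 2


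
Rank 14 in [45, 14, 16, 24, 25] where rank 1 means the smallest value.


Sort ascending: [14, 16, 24, 25, 45]
Find 14 in the sorted list.
14 is at position 1 (1-indexed).
Final answer: 1


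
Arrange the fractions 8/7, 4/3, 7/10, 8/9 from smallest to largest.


Convert to decimal for comparison:
  8/7 = 1.1429
  4/3 = 1.3333
  7/10 = 0.7
  8/9 = 0.8889
Decimals in increasing order: 0.7 < 0.8889 < 1.1429 < 1.3333
Writing each back as its fraction gives the sorted order.
Final answer: 7/10, 8/9, 8/7, 4/3


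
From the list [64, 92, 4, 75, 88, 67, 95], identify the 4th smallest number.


Sort ascending: [4, 64, 67, 75, 88, 92, 95]
The 4th element (1-indexed) is at index 3.
Value = 75
Final answer: 75


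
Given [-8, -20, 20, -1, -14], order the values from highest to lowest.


Original list: [-8, -20, 20, -1, -14]
Repeatedly take the largest remaining element:
  Remaining [-8, -20, 20, -1, -14] -> largest is 20
  Remaining [-8, -20, -1, -14] -> largest is -1
  Remaining [-8, -20, -14] -> largest is -8
  Remaining [-20, -14] -> largest is -14
  Remaining [-20] -> largest is -20
Collecting the picks in order gives the descending list.
Final answer: [20, -1, -8, -14, -20]


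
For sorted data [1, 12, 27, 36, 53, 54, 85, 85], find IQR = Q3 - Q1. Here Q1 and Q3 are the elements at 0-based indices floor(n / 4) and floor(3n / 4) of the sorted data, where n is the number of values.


The data has n = 8 elements.
Q1 index = floor(8 / 4) = floor(2) = 2; Q3 index = floor(3 * 8 / 4) = floor(6) = 6
Q1 = element at index 2 = 27
Q3 = element at index 6 = 85
IQR = 85 - 27 = 58
Final answer: 58


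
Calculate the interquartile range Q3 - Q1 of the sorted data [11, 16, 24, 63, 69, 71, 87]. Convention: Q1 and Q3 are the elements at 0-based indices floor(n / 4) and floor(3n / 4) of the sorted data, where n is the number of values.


The data has n = 7 elements.
Q1 index = floor(7 / 4) = floor(1.75) = 1; Q3 index = floor(3 * 7 / 4) = floor(5.25) = 5
Q1 = element at index 1 = 16
Q3 = element at index 5 = 71
IQR = 71 - 16 = 55
Final answer: 55


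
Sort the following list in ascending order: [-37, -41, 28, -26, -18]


Original list: [-37, -41, 28, -26, -18]
Repeatedly take the smallest remaining element:
  Remaining [-37, -41, 28, -26, -18] -> smallest is -41
  Remaining [-37, 28, -26, -18] -> smallest is -37
  Remaining [28, -26, -18] -> smallest is -26
  Remaining [28, -18] -> smallest is -18
  Remaining [28] -> smallest is 28
Collecting the picks in order gives the sorted list.
Final answer: [-41, -37, -26, -18, 28]


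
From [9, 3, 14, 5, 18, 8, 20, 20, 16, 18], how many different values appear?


List all unique values:
Distinct values: [3, 5, 8, 9, 14, 16, 18, 20]
Count = 8
Final answer: 8


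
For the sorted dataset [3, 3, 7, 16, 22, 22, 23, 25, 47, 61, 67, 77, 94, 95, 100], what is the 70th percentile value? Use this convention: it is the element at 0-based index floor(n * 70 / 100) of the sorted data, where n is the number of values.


The dataset has n = 15 elements.
Index = floor(15 * 70 / 100) = floor(1050 / 100) = floor(10.5) = 10
Counting from index 0 in the sorted data, the element at index 10 is 67.
Final answer: 67


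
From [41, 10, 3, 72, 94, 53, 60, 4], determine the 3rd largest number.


Sort descending: [94, 72, 60, 53, 41, 10, 4, 3]
The 3rd element (1-indexed) is at index 2.
Value = 60
Final answer: 60


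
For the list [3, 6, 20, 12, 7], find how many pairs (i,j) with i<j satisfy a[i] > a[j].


For each element, count the later elements that are smaller than it:
  3 (index 0): smaller elements after it = [] -> 0
  6 (index 1): smaller elements after it = [] -> 0
  20 (index 2): smaller elements after it = [12, 7] -> 2
  12 (index 3): smaller elements after it = [7] -> 1
Total inversions = 0 + 0 + 2 + 1 = 3
Final answer: 3


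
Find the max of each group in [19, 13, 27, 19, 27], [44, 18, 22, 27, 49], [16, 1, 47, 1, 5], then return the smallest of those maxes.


Find max of each group:
  Group 1: [19, 13, 27, 19, 27] -> max = 27
  Group 2: [44, 18, 22, 27, 49] -> max = 49
  Group 3: [16, 1, 47, 1, 5] -> max = 47
Maxes: [27, 49, 47]
Minimum of maxes = 27
Final answer: 27


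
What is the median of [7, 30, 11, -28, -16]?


First, sort the list: [-28, -16, 7, 11, 30]
The list has 5 elements (odd count).
The middle index is 2 (0-based), and the element there is 7.
Final answer: 7


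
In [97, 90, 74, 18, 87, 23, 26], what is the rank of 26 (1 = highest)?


Sort descending: [97, 90, 87, 74, 26, 23, 18]
Find 26 in the sorted list.
26 is at position 5.
Final answer: 5


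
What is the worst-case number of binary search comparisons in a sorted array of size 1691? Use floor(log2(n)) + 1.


Binary search halves the search space each step.
Maximum comparisons = floor(log2(1691)) + 1
log2(1691) = 10.7237
floor(log2(1691)) = 10, so 10 + 1 = 11
Final answer: 11


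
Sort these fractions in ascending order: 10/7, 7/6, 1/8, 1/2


Convert to decimal for comparison:
  10/7 = 1.4286
  7/6 = 1.1667
  1/8 = 0.125
  1/2 = 0.5
Decimals in increasing order: 0.125 < 0.5 < 1.1667 < 1.4286
Writing each back as its fraction gives the sorted order.
Final answer: 1/8, 1/2, 7/6, 10/7


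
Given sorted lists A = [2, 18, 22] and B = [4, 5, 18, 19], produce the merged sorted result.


List A: [2, 18, 22]
List B: [4, 5, 18, 19]
Repeatedly compare the front elements and take the smaller:
  2 vs 4 -> take 2
  18 vs 4 -> take 4
  18 vs 5 -> take 5
  18 vs 18 -> take 18
  22 vs 18 -> take 18
  22 vs 19 -> take 19
  B is exhausted; append the rest of A: [22]
Final answer: [2, 4, 5, 18, 18, 19, 22]


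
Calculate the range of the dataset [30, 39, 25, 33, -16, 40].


Maximum value: 40
Minimum value: -16
Range = 40 - (-16) = 56
Final answer: 56


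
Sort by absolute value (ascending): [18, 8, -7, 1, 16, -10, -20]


Compute absolute values:
  |18| = 18
  |8| = 8
  |-7| = 7
  |1| = 1
  |16| = 16
  |-10| = 10
  |-20| = 20
Absolute values in increasing order: 1 < 7 < 8 < 10 < 16 < 18 < 20
Listing the original numbers in that order gives the answer.
Final answer: [1, -7, 8, -10, 16, 18, -20]


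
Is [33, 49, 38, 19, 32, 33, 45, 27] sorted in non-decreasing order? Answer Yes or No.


Check consecutive pairs:
  33 <= 49? True
  49 <= 38? False
  38 <= 19? False
  19 <= 32? True
  32 <= 33? True
  33 <= 45? True
  45 <= 27? False
3 consecutive pair(s) are out of order, so the list is not sorted.
Final answer: No


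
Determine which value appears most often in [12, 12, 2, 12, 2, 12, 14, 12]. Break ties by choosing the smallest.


Count the frequency of each value:
  2 appears 2 time(s)
  12 appears 5 time(s)
  14 appears 1 time(s)
Maximum frequency is 5.
Only 12 reaches that frequency, so it is the mode.
Final answer: 12


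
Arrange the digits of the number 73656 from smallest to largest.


The number 73656 has digits: 7, 3, 6, 5, 6
Sorted: 3, 5, 6, 6, 7
Joining the sorted digits gives the result.
Final answer: 35667


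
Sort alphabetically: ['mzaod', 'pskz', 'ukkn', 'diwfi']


Compare strings character by character (the first differing letter decides):
  'diwfi' < 'mzaod' since 'd' < 'm' at position 1
  'mzaod' < 'pskz' since 'm' < 'p' at position 1
  'pskz' < 'ukkn' since 'p' < 'u' at position 1
Chaining these comparisons gives the alphabetical order.
Final answer: ['diwfi', 'mzaod', 'pskz', 'ukkn']


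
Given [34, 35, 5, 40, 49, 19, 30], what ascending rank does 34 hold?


Sort ascending: [5, 19, 30, 34, 35, 40, 49]
Find 34 in the sorted list.
34 is at position 4 (1-indexed).
Final answer: 4


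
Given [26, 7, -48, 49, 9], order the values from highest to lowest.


Original list: [26, 7, -48, 49, 9]
Repeatedly take the largest remaining element:
  Remaining [26, 7, -48, 49, 9] -> largest is 49
  Remaining [26, 7, -48, 9] -> largest is 26
  Remaining [7, -48, 9] -> largest is 9
  Remaining [7, -48] -> largest is 7
  Remaining [-48] -> largest is -48
Collecting the picks in order gives the descending list.
Final answer: [49, 26, 9, 7, -48]


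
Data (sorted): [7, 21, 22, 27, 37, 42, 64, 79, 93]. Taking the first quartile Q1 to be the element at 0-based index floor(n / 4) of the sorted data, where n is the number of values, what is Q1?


The list has n = 9 elements.
Q1 index = floor(9 / 4) = floor(2.25) = 2
Counting from index 0 in the sorted data, the element at index 2 is 22.
Final answer: 22


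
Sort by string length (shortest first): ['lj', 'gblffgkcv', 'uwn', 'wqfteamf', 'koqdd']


Compute lengths:
  'lj' has length 2
  'gblffgkcv' has length 9
  'uwn' has length 3
  'wqfteamf' has length 8
  'koqdd' has length 5
Lengths in increasing order: 2 < 3 < 5 < 8 < 9
Listing the words in that order gives the answer.
Final answer: ['lj', 'uwn', 'koqdd', 'wqfteamf', 'gblffgkcv']


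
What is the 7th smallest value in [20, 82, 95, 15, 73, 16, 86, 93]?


Sort ascending: [15, 16, 20, 73, 82, 86, 93, 95]
The 7th element (1-indexed) is at index 6.
Value = 93
Final answer: 93


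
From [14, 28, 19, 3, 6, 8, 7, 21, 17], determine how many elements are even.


Check each element:
  14 is even
  28 is even
  19 is odd
  3 is odd
  6 is even
  8 is even
  7 is odd
  21 is odd
  17 is odd
Evens: [14, 28, 6, 8]
Count of evens = 4
Final answer: 4


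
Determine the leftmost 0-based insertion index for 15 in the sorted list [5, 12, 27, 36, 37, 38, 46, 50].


List is sorted: [5, 12, 27, 36, 37, 38, 46, 50]
We need the leftmost position where 15 can be inserted, i.e. the first index whose element is >= 15 (or the end of the list if none is).
Binary search with low=0, high=8 (0-based indices):
  low=0, high=8, mid=4: a[4]=37 >= 15, so high = 4
  low=0, high=4, mid=2: a[2]=27 >= 15, so high = 2
  low=0, high=2, mid=1: a[1]=12 < 15, so low = 2
Now low = high = 2, so the insertion index is 2.
Final answer: 2


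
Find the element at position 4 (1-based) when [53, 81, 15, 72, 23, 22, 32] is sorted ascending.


Sort ascending: [15, 22, 23, 32, 53, 72, 81]
The 4th element (1-indexed) is at index 3.
Value = 32
Final answer: 32


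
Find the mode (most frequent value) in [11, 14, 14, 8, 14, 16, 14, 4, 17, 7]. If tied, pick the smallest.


Count the frequency of each value:
  4 appears 1 time(s)
  7 appears 1 time(s)
  8 appears 1 time(s)
  11 appears 1 time(s)
  14 appears 4 time(s)
  16 appears 1 time(s)
  17 appears 1 time(s)
Maximum frequency is 4.
Only 14 reaches that frequency, so it is the mode.
Final answer: 14


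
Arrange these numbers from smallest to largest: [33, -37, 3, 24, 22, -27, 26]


Original list: [33, -37, 3, 24, 22, -27, 26]
Repeatedly take the smallest remaining element:
  Remaining [33, -37, 3, 24, 22, -27, 26] -> smallest is -37
  Remaining [33, 3, 24, 22, -27, 26] -> smallest is -27
  Remaining [33, 3, 24, 22, 26] -> smallest is 3
  Remaining [33, 24, 22, 26] -> smallest is 22
  Remaining [33, 24, 26] -> smallest is 24
  Remaining [33, 26] -> smallest is 26
  Remaining [33] -> smallest is 33
Collecting the picks in order gives the sorted list.
Final answer: [-37, -27, 3, 22, 24, 26, 33]


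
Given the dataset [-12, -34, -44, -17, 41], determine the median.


First, sort the list: [-44, -34, -17, -12, 41]
The list has 5 elements (odd count).
The middle index is 2 (0-based), and the element there is -17.
Final answer: -17


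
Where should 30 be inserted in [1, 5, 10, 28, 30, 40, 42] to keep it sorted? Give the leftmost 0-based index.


List is sorted: [1, 5, 10, 28, 30, 40, 42]
We need the leftmost position where 30 can be inserted, i.e. the first index whose element is >= 30 (or the end of the list if none is).
Binary search with low=0, high=7 (0-based indices):
  low=0, high=7, mid=3: a[3]=28 < 30, so low = 4
  low=4, high=7, mid=5: a[5]=40 >= 30, so high = 5
  low=4, high=5, mid=4: a[4]=30 >= 30, so high = 4
Now low = high = 4, so the insertion index is 4.
Final answer: 4


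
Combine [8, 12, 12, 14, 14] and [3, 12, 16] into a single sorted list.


List A: [8, 12, 12, 14, 14]
List B: [3, 12, 16]
Repeatedly compare the front elements and take the smaller:
  8 vs 3 -> take 3
  8 vs 12 -> take 8
  12 vs 12 -> take 12
  12 vs 12 -> take 12
  14 vs 12 -> take 12
  14 vs 16 -> take 14
  14 vs 16 -> take 14
  A is exhausted; append the rest of B: [16]
Final answer: [3, 8, 12, 12, 12, 14, 14, 16]


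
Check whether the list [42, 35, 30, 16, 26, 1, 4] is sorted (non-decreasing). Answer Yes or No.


Check consecutive pairs:
  42 <= 35? False
  35 <= 30? False
  30 <= 16? False
  16 <= 26? True
  26 <= 1? False
  1 <= 4? True
4 consecutive pair(s) are out of order, so the list is not sorted.
Final answer: No


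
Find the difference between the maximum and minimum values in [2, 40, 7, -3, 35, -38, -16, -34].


Maximum value: 40
Minimum value: -38
Range = 40 - (-38) = 78
Final answer: 78


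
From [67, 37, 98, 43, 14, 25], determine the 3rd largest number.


Sort descending: [98, 67, 43, 37, 25, 14]
The 3rd element (1-indexed) is at index 2.
Value = 43
Final answer: 43


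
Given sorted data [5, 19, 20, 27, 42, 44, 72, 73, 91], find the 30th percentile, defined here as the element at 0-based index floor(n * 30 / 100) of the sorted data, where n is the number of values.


The dataset has n = 9 elements.
Index = floor(9 * 30 / 100) = floor(270 / 100) = floor(2.7) = 2
Counting from index 0 in the sorted data, the element at index 2 is 20.
Final answer: 20


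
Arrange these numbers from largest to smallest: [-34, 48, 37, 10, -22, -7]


Original list: [-34, 48, 37, 10, -22, -7]
Repeatedly take the largest remaining element:
  Remaining [-34, 48, 37, 10, -22, -7] -> largest is 48
  Remaining [-34, 37, 10, -22, -7] -> largest is 37
  Remaining [-34, 10, -22, -7] -> largest is 10
  Remaining [-34, -22, -7] -> largest is -7
  Remaining [-34, -22] -> largest is -22
  Remaining [-34] -> largest is -34
Collecting the picks in order gives the descending list.
Final answer: [48, 37, 10, -7, -22, -34]


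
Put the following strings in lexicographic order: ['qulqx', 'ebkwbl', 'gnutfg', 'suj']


Compare strings character by character (the first differing letter decides):
  'ebkwbl' < 'gnutfg' since 'e' < 'g' at position 1
  'gnutfg' < 'qulqx' since 'g' < 'q' at position 1
  'qulqx' < 'suj' since 'q' < 's' at position 1
Chaining these comparisons gives the alphabetical order.
Final answer: ['ebkwbl', 'gnutfg', 'qulqx', 'suj']


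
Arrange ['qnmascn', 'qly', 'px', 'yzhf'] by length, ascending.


Compute lengths:
  'qnmascn' has length 7
  'qly' has length 3
  'px' has length 2
  'yzhf' has length 4
Lengths in increasing order: 2 < 3 < 4 < 7
Listing the words in that order gives the answer.
Final answer: ['px', 'qly', 'yzhf', 'qnmascn']


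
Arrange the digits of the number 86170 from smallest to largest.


The number 86170 has digits: 8, 6, 1, 7, 0
Sorted: 0, 1, 6, 7, 8
Joining the sorted digits gives the result.
Final answer: 01678


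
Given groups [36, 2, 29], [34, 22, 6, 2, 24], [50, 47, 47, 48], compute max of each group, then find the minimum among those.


Find max of each group:
  Group 1: [36, 2, 29] -> max = 36
  Group 2: [34, 22, 6, 2, 24] -> max = 34
  Group 3: [50, 47, 47, 48] -> max = 50
Maxes: [36, 34, 50]
Minimum of maxes = 34
Final answer: 34


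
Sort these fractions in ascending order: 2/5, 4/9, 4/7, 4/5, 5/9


Convert to decimal for comparison:
  2/5 = 0.4
  4/9 = 0.4444
  4/7 = 0.5714
  4/5 = 0.8
  5/9 = 0.5556
Decimals in increasing order: 0.4 < 0.4444 < 0.5556 < 0.5714 < 0.8
Writing each back as its fraction gives the sorted order.
Final answer: 2/5, 4/9, 5/9, 4/7, 4/5


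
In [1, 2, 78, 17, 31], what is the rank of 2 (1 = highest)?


Sort descending: [78, 31, 17, 2, 1]
Find 2 in the sorted list.
2 is at position 4.
Final answer: 4


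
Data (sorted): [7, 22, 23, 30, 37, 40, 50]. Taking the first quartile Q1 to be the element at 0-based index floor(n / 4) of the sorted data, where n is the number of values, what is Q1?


The list has n = 7 elements.
Q1 index = floor(7 / 4) = floor(1.75) = 1
Counting from index 0 in the sorted data, the element at index 1 is 22.
Final answer: 22


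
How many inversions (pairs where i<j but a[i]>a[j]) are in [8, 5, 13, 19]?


For each element, count the later elements that are smaller than it:
  8 (index 0): smaller elements after it = [5] -> 1
  5 (index 1): smaller elements after it = [] -> 0
  13 (index 2): smaller elements after it = [] -> 0
Total inversions = 1 + 0 + 0 = 1
Final answer: 1


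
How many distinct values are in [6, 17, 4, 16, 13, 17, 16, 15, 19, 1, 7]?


List all unique values:
Distinct values: [1, 4, 6, 7, 13, 15, 16, 17, 19]
Count = 9
Final answer: 9


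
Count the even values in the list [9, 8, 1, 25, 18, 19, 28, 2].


Check each element:
  9 is odd
  8 is even
  1 is odd
  25 is odd
  18 is even
  19 is odd
  28 is even
  2 is even
Evens: [8, 18, 28, 2]
Count of evens = 4
Final answer: 4


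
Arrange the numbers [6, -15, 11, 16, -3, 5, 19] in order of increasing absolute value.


Compute absolute values:
  |6| = 6
  |-15| = 15
  |11| = 11
  |16| = 16
  |-3| = 3
  |5| = 5
  |19| = 19
Absolute values in increasing order: 3 < 5 < 6 < 11 < 15 < 16 < 19
Listing the original numbers in that order gives the answer.
Final answer: [-3, 5, 6, 11, -15, 16, 19]


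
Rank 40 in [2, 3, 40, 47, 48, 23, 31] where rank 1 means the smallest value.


Sort ascending: [2, 3, 23, 31, 40, 47, 48]
Find 40 in the sorted list.
40 is at position 5 (1-indexed).
Final answer: 5


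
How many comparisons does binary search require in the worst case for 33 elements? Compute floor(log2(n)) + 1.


Binary search halves the search space each step.
Maximum comparisons = floor(log2(33)) + 1
log2(33) = 5.0444
floor(log2(33)) = 5, so 5 + 1 = 6
Final answer: 6


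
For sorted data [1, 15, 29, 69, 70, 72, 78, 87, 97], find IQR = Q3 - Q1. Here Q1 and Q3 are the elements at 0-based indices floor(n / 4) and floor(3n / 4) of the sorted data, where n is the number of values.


The data has n = 9 elements.
Q1 index = floor(9 / 4) = floor(2.25) = 2; Q3 index = floor(3 * 9 / 4) = floor(6.75) = 6
Q1 = element at index 2 = 29
Q3 = element at index 6 = 78
IQR = 78 - 29 = 49
Final answer: 49


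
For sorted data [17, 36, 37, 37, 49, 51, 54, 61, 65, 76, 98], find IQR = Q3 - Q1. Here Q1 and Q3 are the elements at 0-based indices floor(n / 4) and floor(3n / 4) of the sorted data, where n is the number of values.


The data has n = 11 elements.
Q1 index = floor(11 / 4) = floor(2.75) = 2; Q3 index = floor(3 * 11 / 4) = floor(8.25) = 8
Q1 = element at index 2 = 37
Q3 = element at index 8 = 65
IQR = 65 - 37 = 28
Final answer: 28


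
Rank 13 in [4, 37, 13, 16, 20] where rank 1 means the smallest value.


Sort ascending: [4, 13, 16, 20, 37]
Find 13 in the sorted list.
13 is at position 2 (1-indexed).
Final answer: 2


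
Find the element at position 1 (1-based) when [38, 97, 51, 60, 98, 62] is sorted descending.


Sort descending: [98, 97, 62, 60, 51, 38]
The 1st element (1-indexed) is at index 0.
Value = 98
Final answer: 98
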